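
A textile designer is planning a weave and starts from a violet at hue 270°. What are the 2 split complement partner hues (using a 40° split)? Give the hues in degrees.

Complement of 270°: 270 + 180 = 450 → 450 − 360 = 90°
90 − 40 = 50°
90 + 40 = 130°

50° and 130°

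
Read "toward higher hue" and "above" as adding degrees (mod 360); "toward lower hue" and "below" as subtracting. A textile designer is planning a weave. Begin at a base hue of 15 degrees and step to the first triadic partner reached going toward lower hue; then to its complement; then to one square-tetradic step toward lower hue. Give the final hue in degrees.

345°

−120° (triadic ↓): 15 − 120 = -105 → -105 + 360 = 255°
+180° (complement): 255 + 180 = 435 → 435 − 360 = 75°
−90° (square ↓): 75 − 90 = -15 → -15 + 360 = 345°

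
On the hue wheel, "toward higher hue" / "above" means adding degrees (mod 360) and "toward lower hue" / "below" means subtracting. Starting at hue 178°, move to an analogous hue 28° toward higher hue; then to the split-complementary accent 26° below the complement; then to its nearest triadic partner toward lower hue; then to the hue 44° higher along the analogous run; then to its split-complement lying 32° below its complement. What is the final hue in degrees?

72°

analog 28° ↑ +28°: 178 + 28 = 206°
split-comp 26° ↓ +154°: 206 + 154 = 360 → 360 − 360 = 0°
triadic ↓ −120°: 0 − 120 = -120 → -120 + 360 = 240°
analog 44° ↑ +44°: 240 + 44 = 284°
split-comp 32° ↓ +148°: 284 + 148 = 432 → 432 − 360 = 72°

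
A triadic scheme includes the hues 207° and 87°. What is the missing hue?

327°

A triad places three hues 120° apart.
The full set through 87° is {87°, 207°, 327°}.
Given {87°, 207°}, the missing hue is 327°.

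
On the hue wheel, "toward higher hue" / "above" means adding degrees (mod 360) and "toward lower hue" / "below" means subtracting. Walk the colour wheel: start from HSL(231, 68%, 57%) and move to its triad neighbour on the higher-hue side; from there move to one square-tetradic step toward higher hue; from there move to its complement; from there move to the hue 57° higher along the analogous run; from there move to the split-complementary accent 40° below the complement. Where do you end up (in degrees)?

98°

triadic ↑ +120°: 231 + 120 = 351°
square ↑ +90°: 351 + 90 = 441 → 441 − 360 = 81°
complement +180°: 81 + 180 = 261°
analog 57° ↑ +57°: 261 + 57 = 318°
split-comp 40° ↓ +140°: 318 + 140 = 458 → 458 − 360 = 98°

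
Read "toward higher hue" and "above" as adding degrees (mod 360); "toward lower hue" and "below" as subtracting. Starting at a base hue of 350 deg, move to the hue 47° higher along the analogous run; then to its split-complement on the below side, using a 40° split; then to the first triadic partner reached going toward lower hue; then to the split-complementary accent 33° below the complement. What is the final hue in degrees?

204°

+47° (analog 47° ↑): 350 + 47 = 397 → 397 − 360 = 37°
+140° (split-comp 40° ↓): 37 + 140 = 177°
−120° (triadic ↓): 177 − 120 = 57°
+147° (split-comp 33° ↓): 57 + 147 = 204°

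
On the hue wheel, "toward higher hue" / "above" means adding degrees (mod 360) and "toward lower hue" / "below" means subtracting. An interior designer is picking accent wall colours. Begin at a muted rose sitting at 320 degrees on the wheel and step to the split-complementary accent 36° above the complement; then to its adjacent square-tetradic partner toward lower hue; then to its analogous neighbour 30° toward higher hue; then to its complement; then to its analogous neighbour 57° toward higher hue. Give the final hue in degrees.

split-comp 36° ↑ +216°: 320 + 216 = 536 → 536 − 360 = 176°
square ↓ −90°: 176 − 90 = 86°
analog 30° ↑ +30°: 86 + 30 = 116°
complement +180°: 116 + 180 = 296°
analog 57° ↑ +57°: 296 + 57 = 353°

353°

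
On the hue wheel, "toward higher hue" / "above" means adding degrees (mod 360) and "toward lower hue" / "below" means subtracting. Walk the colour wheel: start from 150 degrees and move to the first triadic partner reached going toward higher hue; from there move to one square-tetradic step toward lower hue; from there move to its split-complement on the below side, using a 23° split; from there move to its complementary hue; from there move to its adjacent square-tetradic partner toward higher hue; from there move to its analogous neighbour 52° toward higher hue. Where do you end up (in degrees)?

triadic ↑ +120°: 150 + 120 = 270°
square ↓ −90°: 270 − 90 = 180°
split-comp 23° ↓ +157°: 180 + 157 = 337°
complement +180°: 337 + 180 = 517 → 517 − 360 = 157°
square ↑ +90°: 157 + 90 = 247°
analog 52° ↑ +52°: 247 + 52 = 299°

299°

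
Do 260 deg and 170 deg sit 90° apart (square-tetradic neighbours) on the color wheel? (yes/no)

yes

Angular distance: |260 − 170| = 90 = 90°.
90° apart (square-tetradic neighbours) requires 90°.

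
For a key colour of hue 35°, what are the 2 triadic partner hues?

155° and 275°

A triad places three hues 120° apart.
35 + 120 = 155°
35 + 240 = 275°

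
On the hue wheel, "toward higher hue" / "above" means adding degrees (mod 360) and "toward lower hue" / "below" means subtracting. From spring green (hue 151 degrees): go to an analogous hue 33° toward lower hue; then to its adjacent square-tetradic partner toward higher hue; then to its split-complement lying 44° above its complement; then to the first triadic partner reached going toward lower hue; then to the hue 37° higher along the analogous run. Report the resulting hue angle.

analog 33° ↓ −33°: 151 − 33 = 118°
square ↑ +90°: 118 + 90 = 208°
split-comp 44° ↑ +224°: 208 + 224 = 432 → 432 − 360 = 72°
triadic ↓ −120°: 72 − 120 = -48 → -48 + 360 = 312°
analog 37° ↑ +37°: 312 + 37 = 349°

349°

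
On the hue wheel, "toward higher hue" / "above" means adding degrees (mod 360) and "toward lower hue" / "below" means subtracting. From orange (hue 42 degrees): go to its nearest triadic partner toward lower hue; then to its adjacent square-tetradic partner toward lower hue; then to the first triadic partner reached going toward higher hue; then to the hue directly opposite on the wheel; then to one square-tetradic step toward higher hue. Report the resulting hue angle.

−120° (triadic ↓): 42 − 120 = -78 → -78 + 360 = 282°
−90° (square ↓): 282 − 90 = 192°
+120° (triadic ↑): 192 + 120 = 312°
+180° (complement): 312 + 180 = 492 → 492 − 360 = 132°
+90° (square ↑): 132 + 90 = 222°

222°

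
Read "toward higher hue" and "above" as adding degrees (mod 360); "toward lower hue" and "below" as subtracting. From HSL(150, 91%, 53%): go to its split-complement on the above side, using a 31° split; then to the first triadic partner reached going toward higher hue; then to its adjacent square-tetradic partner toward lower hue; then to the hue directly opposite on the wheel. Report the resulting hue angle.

+211° (split-comp 31° ↑): 150 + 211 = 361 → 361 − 360 = 1°
+120° (triadic ↑): 1 + 120 = 121°
−90° (square ↓): 121 − 90 = 31°
+180° (complement): 31 + 180 = 211°

211°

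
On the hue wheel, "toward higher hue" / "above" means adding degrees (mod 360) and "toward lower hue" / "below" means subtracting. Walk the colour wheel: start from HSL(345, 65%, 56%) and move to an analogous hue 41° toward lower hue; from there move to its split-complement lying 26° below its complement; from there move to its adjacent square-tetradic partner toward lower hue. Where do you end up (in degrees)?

analog 41° ↓ −41°: 345 − 41 = 304°
split-comp 26° ↓ +154°: 304 + 154 = 458 → 458 − 360 = 98°
square ↓ −90°: 98 − 90 = 8°

8°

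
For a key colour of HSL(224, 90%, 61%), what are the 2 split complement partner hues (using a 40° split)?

4° and 84°

Split-complementary hues sit 40° either side of the complement.
Complement of 224°: 224 + 180 = 404 → 404 − 360 = 44°
44 − 40 = 4°
44 + 40 = 84°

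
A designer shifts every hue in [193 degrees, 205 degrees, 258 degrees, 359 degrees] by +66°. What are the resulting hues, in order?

259°, 271°, 324°, 65°

193 + 66 = 259°
205 + 66 = 271°
258 + 66 = 324°
359 + 66 = 425 → 425 − 360 = 65°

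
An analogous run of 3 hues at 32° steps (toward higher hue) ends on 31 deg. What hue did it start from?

2 steps of 32° (toward higher hue) give a net shift of +64°.
Start = end − shift: 31 − 64 = -33 → -33 + 360 = 327°

327°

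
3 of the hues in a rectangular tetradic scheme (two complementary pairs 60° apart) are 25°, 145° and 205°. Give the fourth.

325°

A rectangular tetradic uses two complementary pairs 60° apart: offsets 0°, 60°, 180°, 240°.
Among {25°, 145°, 205°}, 25° and 205° are a 180° pair.
The remaining hue 145° needs its own complement: 145 + 180 = 325°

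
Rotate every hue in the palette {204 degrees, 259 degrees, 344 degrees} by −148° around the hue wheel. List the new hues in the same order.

204 − 148 = 56°
259 − 148 = 111°
344 − 148 = 196°

56°, 111°, 196°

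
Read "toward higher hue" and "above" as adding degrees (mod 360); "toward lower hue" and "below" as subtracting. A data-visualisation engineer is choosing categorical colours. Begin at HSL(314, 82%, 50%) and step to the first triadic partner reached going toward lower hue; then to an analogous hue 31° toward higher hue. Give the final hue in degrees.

−120° (triadic ↓): 314 − 120 = 194°
+31° (analog 31° ↑): 194 + 31 = 225°

225°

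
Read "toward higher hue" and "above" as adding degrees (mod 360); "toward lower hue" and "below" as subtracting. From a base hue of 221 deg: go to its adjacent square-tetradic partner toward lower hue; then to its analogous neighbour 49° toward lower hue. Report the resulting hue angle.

82°

−90° (square ↓): 221 − 90 = 131°
−49° (analog 49° ↓): 131 − 49 = 82°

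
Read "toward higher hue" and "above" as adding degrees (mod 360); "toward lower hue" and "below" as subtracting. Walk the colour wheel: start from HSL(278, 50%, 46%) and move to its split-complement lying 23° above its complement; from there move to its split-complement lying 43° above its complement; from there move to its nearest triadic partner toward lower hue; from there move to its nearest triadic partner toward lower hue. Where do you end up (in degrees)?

104°

278 + 203 = 481 → 481 − 360 = 121°   (split-comp 23° ↑)
121 + 223 = 344°   (split-comp 43° ↑)
344 − 120 = 224°   (triadic ↓)
224 − 120 = 104°   (triadic ↓)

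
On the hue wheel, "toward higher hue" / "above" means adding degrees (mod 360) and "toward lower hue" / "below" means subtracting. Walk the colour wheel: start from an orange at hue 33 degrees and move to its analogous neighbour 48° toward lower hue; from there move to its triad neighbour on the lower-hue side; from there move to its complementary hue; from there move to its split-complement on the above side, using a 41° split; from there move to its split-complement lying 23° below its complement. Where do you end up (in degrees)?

63°

−48° (analog 48° ↓): 33 − 48 = -15 → -15 + 360 = 345°
−120° (triadic ↓): 345 − 120 = 225°
+180° (complement): 225 + 180 = 405 → 405 − 360 = 45°
+221° (split-comp 41° ↑): 45 + 221 = 266°
+157° (split-comp 23° ↓): 266 + 157 = 423 → 423 − 360 = 63°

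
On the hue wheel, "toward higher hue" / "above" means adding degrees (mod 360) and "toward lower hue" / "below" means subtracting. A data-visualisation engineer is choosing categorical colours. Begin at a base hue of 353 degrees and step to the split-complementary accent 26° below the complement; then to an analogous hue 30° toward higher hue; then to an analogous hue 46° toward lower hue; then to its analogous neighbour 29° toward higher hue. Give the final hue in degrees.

split-comp 26° ↓ +154°: 353 + 154 = 507 → 507 − 360 = 147°
analog 30° ↑ +30°: 147 + 30 = 177°
analog 46° ↓ −46°: 177 − 46 = 131°
analog 29° ↑ +29°: 131 + 29 = 160°

160°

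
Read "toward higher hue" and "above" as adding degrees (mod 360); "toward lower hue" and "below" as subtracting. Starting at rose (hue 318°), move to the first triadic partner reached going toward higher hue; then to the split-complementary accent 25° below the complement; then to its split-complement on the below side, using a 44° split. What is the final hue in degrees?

9°

+120° (triadic ↑): 318 + 120 = 438 → 438 − 360 = 78°
+155° (split-comp 25° ↓): 78 + 155 = 233°
+136° (split-comp 44° ↓): 233 + 136 = 369 → 369 − 360 = 9°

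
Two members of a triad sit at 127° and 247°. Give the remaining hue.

7°

A triad spaces three hues 120° apart.
The full set is {7°, 127°, 247°}.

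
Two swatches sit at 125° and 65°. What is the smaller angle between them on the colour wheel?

|125 − 65| = 60.
60 ≤ 180, so the shorter arc is 60°.

60°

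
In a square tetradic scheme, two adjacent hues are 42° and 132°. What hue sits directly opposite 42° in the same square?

222°

A square tetradic scheme places four hues 90° apart; opposite corners are 180° apart.
42 + 180 = 222°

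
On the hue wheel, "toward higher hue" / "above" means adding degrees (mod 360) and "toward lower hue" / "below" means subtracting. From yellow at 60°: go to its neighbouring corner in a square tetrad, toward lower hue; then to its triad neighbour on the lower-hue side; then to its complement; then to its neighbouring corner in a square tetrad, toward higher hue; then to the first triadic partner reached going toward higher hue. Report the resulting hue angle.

square ↓ −90°: 60 − 90 = -30 → -30 + 360 = 330°
triadic ↓ −120°: 330 − 120 = 210°
complement +180°: 210 + 180 = 390 → 390 − 360 = 30°
square ↑ +90°: 30 + 90 = 120°
triadic ↑ +120°: 120 + 120 = 240°

240°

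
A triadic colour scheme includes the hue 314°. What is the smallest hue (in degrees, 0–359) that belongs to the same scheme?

A triad places three hues 120° apart.
The full set through 314° is {74°, 194°, 314°}.

74°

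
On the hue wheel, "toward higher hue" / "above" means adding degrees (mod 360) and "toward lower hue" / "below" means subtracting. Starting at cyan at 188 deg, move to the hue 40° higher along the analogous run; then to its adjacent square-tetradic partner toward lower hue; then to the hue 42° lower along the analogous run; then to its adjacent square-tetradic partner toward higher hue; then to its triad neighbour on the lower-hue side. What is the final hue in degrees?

66°

+40° (analog 40° ↑): 188 + 40 = 228°
−90° (square ↓): 228 − 90 = 138°
−42° (analog 42° ↓): 138 − 42 = 96°
+90° (square ↑): 96 + 90 = 186°
−120° (triadic ↓): 186 − 120 = 66°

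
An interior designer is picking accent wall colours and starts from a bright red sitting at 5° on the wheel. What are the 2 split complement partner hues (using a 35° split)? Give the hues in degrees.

Split-complementary hues sit 35° either side of the complement.
Complement of 5°: 5 + 180 = 185°
185 − 35 = 150°
185 + 35 = 220°

150° and 220°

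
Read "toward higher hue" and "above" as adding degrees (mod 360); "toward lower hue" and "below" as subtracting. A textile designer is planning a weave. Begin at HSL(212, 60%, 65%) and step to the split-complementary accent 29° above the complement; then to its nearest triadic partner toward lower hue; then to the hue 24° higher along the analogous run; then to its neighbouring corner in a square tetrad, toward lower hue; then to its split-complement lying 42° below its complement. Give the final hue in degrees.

212 + 209 = 421 → 421 − 360 = 61°   (split-comp 29° ↑)
61 − 120 = -59 → -59 + 360 = 301°   (triadic ↓)
301 + 24 = 325°   (analog 24° ↑)
325 − 90 = 235°   (square ↓)
235 + 138 = 373 → 373 − 360 = 13°   (split-comp 42° ↓)

13°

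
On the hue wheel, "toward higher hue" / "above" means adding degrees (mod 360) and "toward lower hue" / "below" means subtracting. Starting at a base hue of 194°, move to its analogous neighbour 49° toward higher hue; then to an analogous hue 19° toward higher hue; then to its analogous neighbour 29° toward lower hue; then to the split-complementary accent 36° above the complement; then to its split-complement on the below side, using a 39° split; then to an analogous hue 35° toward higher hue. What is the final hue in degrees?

265°

+49° (analog 49° ↑): 194 + 49 = 243°
+19° (analog 19° ↑): 243 + 19 = 262°
−29° (analog 29° ↓): 262 − 29 = 233°
+216° (split-comp 36° ↑): 233 + 216 = 449 → 449 − 360 = 89°
+141° (split-comp 39° ↓): 89 + 141 = 230°
+35° (analog 35° ↑): 230 + 35 = 265°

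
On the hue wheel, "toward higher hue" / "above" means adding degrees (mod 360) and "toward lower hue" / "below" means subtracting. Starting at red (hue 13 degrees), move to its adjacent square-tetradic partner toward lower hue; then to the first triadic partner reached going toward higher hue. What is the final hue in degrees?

43°

square ↓ −90°: 13 − 90 = -77 → -77 + 360 = 283°
triadic ↑ +120°: 283 + 120 = 403 → 403 − 360 = 43°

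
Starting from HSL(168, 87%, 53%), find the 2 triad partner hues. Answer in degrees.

288° and 48°

168 + 120 = 288°
168 + 240 = 408 → 408 − 360 = 48°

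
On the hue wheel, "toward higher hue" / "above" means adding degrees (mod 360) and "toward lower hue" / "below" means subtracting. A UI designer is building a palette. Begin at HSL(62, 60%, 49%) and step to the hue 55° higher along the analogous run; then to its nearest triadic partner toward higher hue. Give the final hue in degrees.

237°

analog 55° ↑ +55°: 62 + 55 = 117°
triadic ↑ +120°: 117 + 120 = 237°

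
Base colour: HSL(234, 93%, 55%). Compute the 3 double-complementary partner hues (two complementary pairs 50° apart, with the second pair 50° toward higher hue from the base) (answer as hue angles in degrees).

234 + 50 = 284°
234 + 180 = 414 → 414 − 360 = 54°
234 + 230 = 464 → 464 − 360 = 104°

284°, 54° and 104°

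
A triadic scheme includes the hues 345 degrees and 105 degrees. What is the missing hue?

A triad places three hues 120° apart.
The full set through 105° is {105°, 225°, 345°}.
Given {105°, 345°}, the missing hue is 225°.

225°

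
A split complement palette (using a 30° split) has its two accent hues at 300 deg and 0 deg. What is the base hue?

The accents sit 30° either side of the complement, so the complement is their short-arc midpoint on the wheel.
Short-arc midpoint of 300° and 0°: 330°.
Base is 180° from the complement: 330 − 180 = 150°

150°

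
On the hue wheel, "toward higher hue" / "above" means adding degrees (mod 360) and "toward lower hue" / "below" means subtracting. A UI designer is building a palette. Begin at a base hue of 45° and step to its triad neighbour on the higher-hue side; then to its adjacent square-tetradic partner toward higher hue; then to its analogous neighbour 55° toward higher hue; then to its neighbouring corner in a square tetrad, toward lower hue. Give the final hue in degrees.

220°

45 + 120 = 165°   (triadic ↑)
165 + 90 = 255°   (square ↑)
255 + 55 = 310°   (analog 55° ↑)
310 − 90 = 220°   (square ↓)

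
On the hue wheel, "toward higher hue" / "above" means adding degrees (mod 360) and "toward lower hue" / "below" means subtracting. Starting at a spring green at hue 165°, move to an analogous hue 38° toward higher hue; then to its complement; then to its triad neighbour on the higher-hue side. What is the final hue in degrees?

143°

165 + 38 = 203°   (analog 38° ↑)
203 + 180 = 383 → 383 − 360 = 23°   (complement)
23 + 120 = 143°   (triadic ↑)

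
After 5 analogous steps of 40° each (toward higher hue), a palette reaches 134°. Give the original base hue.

294°

5 steps of 40° (toward higher hue) give a net shift of +200°.
Start = end − shift: 134 − 200 = -66 → -66 + 360 = 294°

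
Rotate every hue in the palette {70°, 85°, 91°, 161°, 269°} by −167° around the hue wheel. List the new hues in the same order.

263°, 278°, 284°, 354°, 102°

70 − 167 = -97 → -97 + 360 = 263°
85 − 167 = -82 → -82 + 360 = 278°
91 − 167 = -76 → -76 + 360 = 284°
161 − 167 = -6 → -6 + 360 = 354°
269 − 167 = 102°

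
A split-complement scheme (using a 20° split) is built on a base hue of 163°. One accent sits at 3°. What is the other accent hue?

Split-complementary hues sit 20° either side of the complement.
Complement of the base 163°: 163 + 180 = 343°
The given accent 3° is 20° one side of 343°; the other accent sits 20° the other side: 343 − 20 = 323°

323°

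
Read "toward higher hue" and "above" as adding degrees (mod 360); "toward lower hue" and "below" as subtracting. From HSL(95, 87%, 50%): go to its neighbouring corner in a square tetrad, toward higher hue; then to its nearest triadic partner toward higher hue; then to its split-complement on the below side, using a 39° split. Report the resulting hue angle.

86°

square ↑ +90°: 95 + 90 = 185°
triadic ↑ +120°: 185 + 120 = 305°
split-comp 39° ↓ +141°: 305 + 141 = 446 → 446 − 360 = 86°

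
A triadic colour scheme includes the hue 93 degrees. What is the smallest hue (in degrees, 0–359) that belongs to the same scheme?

93°

A triad places three hues 120° apart.
The full set through 93° is {93°, 213°, 333°}.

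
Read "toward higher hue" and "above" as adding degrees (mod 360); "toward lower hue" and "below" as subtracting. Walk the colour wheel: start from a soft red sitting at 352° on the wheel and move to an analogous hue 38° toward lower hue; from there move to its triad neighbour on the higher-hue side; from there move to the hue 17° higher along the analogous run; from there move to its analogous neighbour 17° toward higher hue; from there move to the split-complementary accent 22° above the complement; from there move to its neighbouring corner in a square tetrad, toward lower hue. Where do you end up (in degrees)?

−38° (analog 38° ↓): 352 − 38 = 314°
+120° (triadic ↑): 314 + 120 = 434 → 434 − 360 = 74°
+17° (analog 17° ↑): 74 + 17 = 91°
+17° (analog 17° ↑): 91 + 17 = 108°
+202° (split-comp 22° ↑): 108 + 202 = 310°
−90° (square ↓): 310 − 90 = 220°

220°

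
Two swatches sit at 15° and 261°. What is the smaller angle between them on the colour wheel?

|15 − 261| = 246.
The shorter arc is 360 − 246 = 114°.

114°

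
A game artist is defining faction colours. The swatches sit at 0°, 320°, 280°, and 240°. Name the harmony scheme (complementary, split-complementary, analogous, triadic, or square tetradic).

analogous

Sort the hues: 0°, 240°, 280°, 320°.
Successive gaps around the wheel: 240°, 40°, 40°, 40°.
A run of hues at equal small steps (40°) with one large closing gap is an analogous group.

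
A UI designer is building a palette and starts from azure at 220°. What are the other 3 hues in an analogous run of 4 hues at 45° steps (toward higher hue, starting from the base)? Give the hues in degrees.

220 + 45 = 265°
220 + 90 = 310°
220 + 135 = 355°

265°, 310°, 355°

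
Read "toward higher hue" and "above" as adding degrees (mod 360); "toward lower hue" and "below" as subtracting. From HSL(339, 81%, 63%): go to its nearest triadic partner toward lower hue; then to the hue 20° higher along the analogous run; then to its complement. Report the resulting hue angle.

339 − 120 = 219°   (triadic ↓)
219 + 20 = 239°   (analog 20° ↑)
239 + 180 = 419 → 419 − 360 = 59°   (complement)

59°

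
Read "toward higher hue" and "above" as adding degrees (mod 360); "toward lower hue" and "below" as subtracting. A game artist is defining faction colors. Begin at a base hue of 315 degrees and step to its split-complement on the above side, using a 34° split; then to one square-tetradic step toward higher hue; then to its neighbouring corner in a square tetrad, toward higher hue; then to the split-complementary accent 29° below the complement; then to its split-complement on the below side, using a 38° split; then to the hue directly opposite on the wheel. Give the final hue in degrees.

315 + 214 = 529 → 529 − 360 = 169°   (split-comp 34° ↑)
169 + 90 = 259°   (square ↑)
259 + 90 = 349°   (square ↑)
349 + 151 = 500 → 500 − 360 = 140°   (split-comp 29° ↓)
140 + 142 = 282°   (split-comp 38° ↓)
282 + 180 = 462 → 462 − 360 = 102°   (complement)

102°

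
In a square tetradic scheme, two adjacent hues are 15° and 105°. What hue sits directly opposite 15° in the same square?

195°

A square tetradic scheme places four hues 90° apart; opposite corners are 180° apart.
15 + 180 = 195°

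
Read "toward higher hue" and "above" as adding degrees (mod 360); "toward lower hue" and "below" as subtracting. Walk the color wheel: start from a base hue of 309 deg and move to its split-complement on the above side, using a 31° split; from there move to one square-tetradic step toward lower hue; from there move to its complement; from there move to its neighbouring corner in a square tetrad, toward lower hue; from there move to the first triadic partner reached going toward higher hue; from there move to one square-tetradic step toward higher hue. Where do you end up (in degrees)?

10°

split-comp 31° ↑ +211°: 309 + 211 = 520 → 520 − 360 = 160°
square ↓ −90°: 160 − 90 = 70°
complement +180°: 70 + 180 = 250°
square ↓ −90°: 250 − 90 = 160°
triadic ↑ +120°: 160 + 120 = 280°
square ↑ +90°: 280 + 90 = 370 → 370 − 360 = 10°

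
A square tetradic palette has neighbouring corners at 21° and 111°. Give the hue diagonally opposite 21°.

201°

A square tetradic scheme places four hues 90° apart; opposite corners are 180° apart.
21 + 180 = 201°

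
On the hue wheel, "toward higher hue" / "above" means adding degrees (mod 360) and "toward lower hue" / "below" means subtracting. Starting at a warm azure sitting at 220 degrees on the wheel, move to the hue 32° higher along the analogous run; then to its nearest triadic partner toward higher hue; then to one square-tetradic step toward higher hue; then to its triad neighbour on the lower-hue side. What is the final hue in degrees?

342°

220 + 32 = 252°   (analog 32° ↑)
252 + 120 = 372 → 372 − 360 = 12°   (triadic ↑)
12 + 90 = 102°   (square ↑)
102 − 120 = -18 → -18 + 360 = 342°   (triadic ↓)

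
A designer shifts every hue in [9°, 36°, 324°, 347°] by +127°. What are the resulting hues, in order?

9 + 127 = 136°
36 + 127 = 163°
324 + 127 = 451 → 451 − 360 = 91°
347 + 127 = 474 → 474 − 360 = 114°

136°, 163°, 91°, 114°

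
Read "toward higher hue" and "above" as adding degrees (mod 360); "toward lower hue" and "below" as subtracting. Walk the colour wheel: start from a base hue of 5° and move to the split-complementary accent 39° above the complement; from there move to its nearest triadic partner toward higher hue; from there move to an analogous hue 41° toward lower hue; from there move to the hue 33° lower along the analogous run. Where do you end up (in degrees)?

270°

+219° (split-comp 39° ↑): 5 + 219 = 224°
+120° (triadic ↑): 224 + 120 = 344°
−41° (analog 41° ↓): 344 − 41 = 303°
−33° (analog 33° ↓): 303 − 33 = 270°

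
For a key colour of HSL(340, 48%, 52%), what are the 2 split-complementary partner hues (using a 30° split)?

Split-complementary hues sit 30° either side of the complement.
Complement of 340°: 340 + 180 = 520 → 520 − 360 = 160°
160 − 30 = 130°
160 + 30 = 190°

130° and 190°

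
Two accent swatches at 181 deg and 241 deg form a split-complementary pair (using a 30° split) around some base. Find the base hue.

31°

The accents sit 30° either side of the complement, so the complement is their short-arc midpoint on the wheel.
Short-arc midpoint of 181° and 241°: 211°.
Base is 180° from the complement: 211 − 180 = 31°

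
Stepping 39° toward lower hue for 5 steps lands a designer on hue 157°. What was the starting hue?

352°

5 steps of 39° (toward lower hue) give a net shift of −195°.
Start = end − shift: 157 + 195 = 352°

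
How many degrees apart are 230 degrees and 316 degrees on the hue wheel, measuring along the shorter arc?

|230 − 316| = 86.
86 ≤ 180, so the shorter arc is 86°.

86°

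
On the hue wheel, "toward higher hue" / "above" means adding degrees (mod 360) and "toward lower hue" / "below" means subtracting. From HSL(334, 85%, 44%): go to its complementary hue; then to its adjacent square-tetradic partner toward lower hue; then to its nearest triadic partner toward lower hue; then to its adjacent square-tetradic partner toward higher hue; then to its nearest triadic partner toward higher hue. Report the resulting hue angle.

154°

334 + 180 = 514 → 514 − 360 = 154°   (complement)
154 − 90 = 64°   (square ↓)
64 − 120 = -56 → -56 + 360 = 304°   (triadic ↓)
304 + 90 = 394 → 394 − 360 = 34°   (square ↑)
34 + 120 = 154°   (triadic ↑)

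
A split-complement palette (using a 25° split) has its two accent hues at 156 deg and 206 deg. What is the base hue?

1°

The accents sit 25° either side of the complement, so the complement is their short-arc midpoint on the wheel.
Short-arc midpoint of 156° and 206°: 181°.
Base is 180° from the complement: 181 − 180 = 1°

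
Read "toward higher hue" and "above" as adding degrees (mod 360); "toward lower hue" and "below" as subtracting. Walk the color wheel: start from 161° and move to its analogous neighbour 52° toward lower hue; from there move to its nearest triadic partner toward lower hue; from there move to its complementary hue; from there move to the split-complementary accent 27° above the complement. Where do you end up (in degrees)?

16°

−52° (analog 52° ↓): 161 − 52 = 109°
−120° (triadic ↓): 109 − 120 = -11 → -11 + 360 = 349°
+180° (complement): 349 + 180 = 529 → 529 − 360 = 169°
+207° (split-comp 27° ↑): 169 + 207 = 376 → 376 − 360 = 16°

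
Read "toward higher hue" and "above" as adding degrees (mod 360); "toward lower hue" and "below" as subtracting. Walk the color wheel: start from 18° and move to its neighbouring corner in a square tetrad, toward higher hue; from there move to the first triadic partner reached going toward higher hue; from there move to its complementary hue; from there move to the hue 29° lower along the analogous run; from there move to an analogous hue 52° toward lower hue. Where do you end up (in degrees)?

+90° (square ↑): 18 + 90 = 108°
+120° (triadic ↑): 108 + 120 = 228°
+180° (complement): 228 + 180 = 408 → 408 − 360 = 48°
−29° (analog 29° ↓): 48 − 29 = 19°
−52° (analog 52° ↓): 19 − 52 = -33 → -33 + 360 = 327°

327°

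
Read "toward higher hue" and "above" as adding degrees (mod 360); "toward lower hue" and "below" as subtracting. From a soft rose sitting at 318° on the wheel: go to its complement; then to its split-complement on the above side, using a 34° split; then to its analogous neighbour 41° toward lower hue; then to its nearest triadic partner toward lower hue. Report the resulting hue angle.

191°

complement +180°: 318 + 180 = 498 → 498 − 360 = 138°
split-comp 34° ↑ +214°: 138 + 214 = 352°
analog 41° ↓ −41°: 352 − 41 = 311°
triadic ↓ −120°: 311 − 120 = 191°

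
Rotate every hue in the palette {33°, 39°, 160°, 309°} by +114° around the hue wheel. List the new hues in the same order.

147°, 153°, 274°, 63°

33 + 114 = 147°
39 + 114 = 153°
160 + 114 = 274°
309 + 114 = 423 → 423 − 360 = 63°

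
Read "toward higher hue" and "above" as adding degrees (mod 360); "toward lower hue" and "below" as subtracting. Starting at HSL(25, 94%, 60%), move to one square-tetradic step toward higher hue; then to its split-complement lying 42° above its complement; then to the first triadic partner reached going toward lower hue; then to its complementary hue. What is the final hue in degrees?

37°

+90° (square ↑): 25 + 90 = 115°
+222° (split-comp 42° ↑): 115 + 222 = 337°
−120° (triadic ↓): 337 − 120 = 217°
+180° (complement): 217 + 180 = 397 → 397 − 360 = 37°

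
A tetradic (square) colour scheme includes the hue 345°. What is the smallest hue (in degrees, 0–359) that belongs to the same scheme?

A square tetradic scheme places four hues every 90°.
The full set through 345° is {75°, 165°, 255°, 345°}.

75°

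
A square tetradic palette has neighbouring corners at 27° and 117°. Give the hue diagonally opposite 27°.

207°

A square tetradic scheme places four hues 90° apart; opposite corners are 180° apart.
27 + 180 = 207°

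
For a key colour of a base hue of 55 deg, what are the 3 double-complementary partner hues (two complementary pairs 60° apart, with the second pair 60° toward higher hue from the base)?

A rectangular tetradic uses two complementary pairs 60° apart: offsets 0°, 60°, 180°, 240°.
55 + 60 = 115°
55 + 180 = 235°
55 + 240 = 295°

115°, 235°, and 295°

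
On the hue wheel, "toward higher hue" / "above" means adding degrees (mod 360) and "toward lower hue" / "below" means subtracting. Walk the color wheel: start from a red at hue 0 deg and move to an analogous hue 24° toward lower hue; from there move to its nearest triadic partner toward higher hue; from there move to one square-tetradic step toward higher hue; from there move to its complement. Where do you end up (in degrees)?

6°

analog 24° ↓ −24°: 0 − 24 = -24 → -24 + 360 = 336°
triadic ↑ +120°: 336 + 120 = 456 → 456 − 360 = 96°
square ↑ +90°: 96 + 90 = 186°
complement +180°: 186 + 180 = 366 → 366 − 360 = 6°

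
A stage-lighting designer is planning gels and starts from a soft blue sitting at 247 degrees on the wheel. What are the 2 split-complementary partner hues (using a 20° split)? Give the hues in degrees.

47° and 87°

Split-complementary hues sit 20° either side of the complement.
Complement of 247 degrees: 247 + 180 = 427 → 427 − 360 = 67°
67 − 20 = 47°
67 + 20 = 87°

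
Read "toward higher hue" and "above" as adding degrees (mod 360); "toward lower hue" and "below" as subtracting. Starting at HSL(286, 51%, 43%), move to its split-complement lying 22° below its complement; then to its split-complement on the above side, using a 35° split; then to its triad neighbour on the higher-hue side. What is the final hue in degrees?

59°

+158° (split-comp 22° ↓): 286 + 158 = 444 → 444 − 360 = 84°
+215° (split-comp 35° ↑): 84 + 215 = 299°
+120° (triadic ↑): 299 + 120 = 419 → 419 − 360 = 59°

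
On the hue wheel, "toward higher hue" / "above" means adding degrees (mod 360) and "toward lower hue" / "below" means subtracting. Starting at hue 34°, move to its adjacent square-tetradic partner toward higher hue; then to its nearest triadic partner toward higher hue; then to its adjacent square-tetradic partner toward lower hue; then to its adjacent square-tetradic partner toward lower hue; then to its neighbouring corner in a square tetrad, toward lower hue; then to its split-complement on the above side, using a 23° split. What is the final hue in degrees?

+90° (square ↑): 34 + 90 = 124°
+120° (triadic ↑): 124 + 120 = 244°
−90° (square ↓): 244 − 90 = 154°
−90° (square ↓): 154 − 90 = 64°
−90° (square ↓): 64 − 90 = -26 → -26 + 360 = 334°
+203° (split-comp 23° ↑): 334 + 203 = 537 → 537 − 360 = 177°

177°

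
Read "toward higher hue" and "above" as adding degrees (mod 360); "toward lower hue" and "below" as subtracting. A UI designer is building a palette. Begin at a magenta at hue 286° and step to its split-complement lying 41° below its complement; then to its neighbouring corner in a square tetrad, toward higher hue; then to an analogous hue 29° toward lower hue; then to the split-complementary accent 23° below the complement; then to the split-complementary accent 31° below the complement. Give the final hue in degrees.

72°

+139° (split-comp 41° ↓): 286 + 139 = 425 → 425 − 360 = 65°
+90° (square ↑): 65 + 90 = 155°
−29° (analog 29° ↓): 155 − 29 = 126°
+157° (split-comp 23° ↓): 126 + 157 = 283°
+149° (split-comp 31° ↓): 283 + 149 = 432 → 432 − 360 = 72°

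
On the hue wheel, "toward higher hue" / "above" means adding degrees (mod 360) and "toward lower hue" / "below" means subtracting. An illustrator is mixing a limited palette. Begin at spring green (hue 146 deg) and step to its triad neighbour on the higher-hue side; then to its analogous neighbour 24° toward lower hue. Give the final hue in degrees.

242°

146 + 120 = 266°   (triadic ↑)
266 − 24 = 242°   (analog 24° ↓)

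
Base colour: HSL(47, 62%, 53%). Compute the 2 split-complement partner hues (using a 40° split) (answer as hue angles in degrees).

Split-complementary hues sit 40° either side of the complement.
Complement of 47°: 47 + 180 = 227°
227 − 40 = 187°
227 + 40 = 267°

187° and 267°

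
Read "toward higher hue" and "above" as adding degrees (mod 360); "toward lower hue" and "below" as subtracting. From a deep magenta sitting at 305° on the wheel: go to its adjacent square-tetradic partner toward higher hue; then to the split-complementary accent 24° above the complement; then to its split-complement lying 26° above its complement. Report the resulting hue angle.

85°

+90° (square ↑): 305 + 90 = 395 → 395 − 360 = 35°
+204° (split-comp 24° ↑): 35 + 204 = 239°
+206° (split-comp 26° ↑): 239 + 206 = 445 → 445 − 360 = 85°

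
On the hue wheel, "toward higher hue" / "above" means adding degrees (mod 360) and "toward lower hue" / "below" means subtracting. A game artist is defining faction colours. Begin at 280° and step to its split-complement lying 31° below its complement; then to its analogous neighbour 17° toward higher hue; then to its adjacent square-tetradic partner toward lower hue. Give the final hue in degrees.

280 + 149 = 429 → 429 − 360 = 69°   (split-comp 31° ↓)
69 + 17 = 86°   (analog 17° ↑)
86 − 90 = -4 → -4 + 360 = 356°   (square ↓)

356°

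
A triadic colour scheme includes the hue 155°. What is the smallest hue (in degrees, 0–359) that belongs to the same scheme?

35°

A triad places three hues 120° apart.
The full set through 155° is {35°, 155°, 275°}.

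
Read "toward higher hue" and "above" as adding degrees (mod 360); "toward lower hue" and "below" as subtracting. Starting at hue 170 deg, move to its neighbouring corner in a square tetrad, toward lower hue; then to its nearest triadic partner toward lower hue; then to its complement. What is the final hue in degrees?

170 − 90 = 80°   (square ↓)
80 − 120 = -40 → -40 + 360 = 320°   (triadic ↓)
320 + 180 = 500 → 500 − 360 = 140°   (complement)

140°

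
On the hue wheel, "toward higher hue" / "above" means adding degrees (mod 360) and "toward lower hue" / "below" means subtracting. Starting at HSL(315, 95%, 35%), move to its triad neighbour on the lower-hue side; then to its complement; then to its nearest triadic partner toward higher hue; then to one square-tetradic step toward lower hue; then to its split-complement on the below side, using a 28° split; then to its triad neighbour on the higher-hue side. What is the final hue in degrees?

317°

315 − 120 = 195°   (triadic ↓)
195 + 180 = 375 → 375 − 360 = 15°   (complement)
15 + 120 = 135°   (triadic ↑)
135 − 90 = 45°   (square ↓)
45 + 152 = 197°   (split-comp 28° ↓)
197 + 120 = 317°   (triadic ↑)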